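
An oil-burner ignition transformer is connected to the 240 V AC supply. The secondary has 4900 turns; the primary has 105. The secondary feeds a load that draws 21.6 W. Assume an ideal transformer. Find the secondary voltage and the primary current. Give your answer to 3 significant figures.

V_s = V_p × N_s/N_p = 240 × 4900/105 = 11200 V.
I_s = P/V_s = 21.6/11200 = 0.0019286 A.
I_p = I_s × N_s/N_p = 0.0019286 × 4900/105 = 0.0900 A.

V_s ≈ 11200 V, I_p ≈ 0.0900 A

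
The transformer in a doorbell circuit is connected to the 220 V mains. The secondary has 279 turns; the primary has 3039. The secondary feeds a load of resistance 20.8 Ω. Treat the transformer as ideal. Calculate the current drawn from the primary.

V_s = V_p × N_s/N_p = 220 × 279/3039 = 20.197 V.
I_s = V_s/R = 20.197/20.8 = 0.97103 A.
For an ideal transformer I_p N_p = I_s N_s, so I_p = 0.97103 × 279/3039 = 0.0891 A.

I_p ≈ 0.0891 A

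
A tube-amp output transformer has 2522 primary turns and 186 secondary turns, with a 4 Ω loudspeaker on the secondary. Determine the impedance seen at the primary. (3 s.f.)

Z_p ≈ 735 Ω

Z_p = (N_p/N_s)² × Z_s = (2522/186)² × 4 = 735 Ω.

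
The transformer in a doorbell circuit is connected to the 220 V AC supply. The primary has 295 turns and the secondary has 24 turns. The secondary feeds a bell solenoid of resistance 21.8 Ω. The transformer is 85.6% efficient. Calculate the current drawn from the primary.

I_p ≈ 0.0780 A

V_s = 220 × 24/295 = 17.898 V.
I_s = V_s/R = 17.898/21.8 = 0.82102 A.
P_out = V_s I_s = 17.898 × 0.82102 = 14.695 W.
P_in = P_out/η = 14.695/0.856 = 17.167 W.
I_p = P_in/V_p = 17.167/220 = 0.0780 A.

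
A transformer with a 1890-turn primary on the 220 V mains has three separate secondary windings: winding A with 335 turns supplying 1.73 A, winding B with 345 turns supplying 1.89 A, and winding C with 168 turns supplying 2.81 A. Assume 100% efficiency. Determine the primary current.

V_A = 220 × 335/1890 = 38.995 V; V_B = 220 × 345/1890 = 40.159 V; V_C = 220 × 168/1890 = 19.556 V.
P_out = V_A I_A + V_B I_B + V_C I_C = 38.995×1.73 + 40.159×1.89 + 19.556×2.81 = 67.461 + 75.900 + 54.951 = 198.31 W.
Ideal ⇒ P_in = P_out, so I_p = P_out/V_p = 198.31/220 = 0.901 A.

I_p ≈ 0.901 A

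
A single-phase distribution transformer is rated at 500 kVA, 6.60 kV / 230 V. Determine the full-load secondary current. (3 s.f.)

I_s = S/V_s = 500000/230 = 2170 A.

I_s ≈ 2170 A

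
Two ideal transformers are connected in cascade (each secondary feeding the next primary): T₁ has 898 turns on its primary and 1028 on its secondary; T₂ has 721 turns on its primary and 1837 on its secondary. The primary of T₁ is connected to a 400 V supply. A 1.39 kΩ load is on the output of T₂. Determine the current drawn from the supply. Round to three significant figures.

I_supply ≈ 2.45 A

After T₁: V = 400.00 × 1028/898 = 457.91 V.
After T₂: V = 457.91 × 1837/721 = 1166.7 V.
I_load = 1166.7/1390 = 0.83934 A, so P_out = 1166.7 × 0.83934 = 979.23 W.
All ideal ⇒ P_in = P_out, so I_supply = 979.23/400 = 2.45 A.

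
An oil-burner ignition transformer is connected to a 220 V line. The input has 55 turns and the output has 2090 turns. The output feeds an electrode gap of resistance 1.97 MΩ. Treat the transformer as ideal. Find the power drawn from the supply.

P ≈ 35.5 W

V_out = V_in × N_out/N_in = 220 × 2090/55 = 8360.0 V.
I_out = V_out/R = 8360.0/(1.97×10^6) = 0.0042437 A.
I_in = I_out × N_out/N_in = 0.0042437 × 2090/55 = 0.16126 A.
P = V_in I_in = 220 × 0.16126 = 35.5 W.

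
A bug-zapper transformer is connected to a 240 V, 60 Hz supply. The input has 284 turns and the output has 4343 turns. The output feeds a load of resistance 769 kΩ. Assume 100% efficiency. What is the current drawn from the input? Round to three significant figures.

V_out = V_in × N_out/N_in = 240 × 4343/284 = 3670.1 V.
I_out = V_out/R = 3670.1/769000 = 0.0047726 A.
For an ideal transformer I_in N_in = I_out N_out, so I_in = 0.0047726 × 4343/284 = 0.0730 A.

I_in ≈ 0.0730 A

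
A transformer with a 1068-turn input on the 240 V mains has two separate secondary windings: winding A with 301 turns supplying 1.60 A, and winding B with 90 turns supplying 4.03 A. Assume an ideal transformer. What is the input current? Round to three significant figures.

I_in ≈ 0.791 A

V_A = 240 × 301/1068 = 67.640 V; V_B = 240 × 90/1068 = 20.225 V.
P_out = V_A I_A + V_B I_B = 67.640×1.60 + 20.225×4.03 = 108.22 + 81.506 = 189.73 W.
Ideal ⇒ P_in = P_out, so I_in = P_out/V_in = 189.73/240 = 0.791 A.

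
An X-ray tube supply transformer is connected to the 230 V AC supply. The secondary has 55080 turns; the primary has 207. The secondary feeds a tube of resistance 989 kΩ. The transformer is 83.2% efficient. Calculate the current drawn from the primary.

V_s = 230 × 55080/207 = 61200 V.
I_s = V_s/R = 61200/989000 = 0.061881 A.
P_out = V_s I_s = 61200 × 0.061881 = 3787.1 W.
P_in = P_out/η = 3787.1/0.832 = 4551.8 W.
I_p = P_in/V_p = 4551.8/230 = 19.8 A.

I_p ≈ 19.8 A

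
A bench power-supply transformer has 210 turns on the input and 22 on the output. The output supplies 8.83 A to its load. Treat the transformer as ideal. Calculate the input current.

For an ideal transformer I_in/I_out = N_out/N_in, so I_in = 8.83 × 22/210 = 0.925 A.

I_in ≈ 0.925 A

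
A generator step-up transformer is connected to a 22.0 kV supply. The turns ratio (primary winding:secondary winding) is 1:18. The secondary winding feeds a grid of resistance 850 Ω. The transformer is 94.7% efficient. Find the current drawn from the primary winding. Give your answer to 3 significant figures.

V_s = 22000 × 18/1 = 396000 V.
I_s = V_s/R = 396000/850 = 465.88 A.
P_out = V_s I_s = 396000 × 465.88 = 1.8449×10^8 W.
P_in = P_out/η = 1.8449×10^8/0.947 = 1.9481×10^8 W.
I_p = P_in/V_p = 1.9481×10^8/22000 = 8860 A.

I_p ≈ 8860 A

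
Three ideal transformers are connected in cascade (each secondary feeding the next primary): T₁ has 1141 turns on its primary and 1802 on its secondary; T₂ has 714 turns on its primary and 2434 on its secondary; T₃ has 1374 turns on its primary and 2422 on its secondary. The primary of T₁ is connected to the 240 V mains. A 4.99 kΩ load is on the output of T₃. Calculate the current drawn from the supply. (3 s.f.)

After T₁: V = 240.00 × 1802/1141 = 379.04 V.
After T₂: V = 379.04 × 2434/714 = 1292.1 V.
After T₃: V = 1292.1 × 2422/1374 = 2277.7 V.
I_load = 2277.7/4990 = 0.45645 A, so P_out = 2277.7 × 0.45645 = 1039.6 W.
All ideal ⇒ P_in = P_out, so I_supply = 1039.6/240 = 4.33 A.

I_supply ≈ 4.33 A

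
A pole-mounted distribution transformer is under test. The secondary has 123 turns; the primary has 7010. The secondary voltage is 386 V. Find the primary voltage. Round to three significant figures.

V_p/V_s = N_p/N_s, so V_p = 386 × 7010/123 = 22000 V.

V_p ≈ 22000 V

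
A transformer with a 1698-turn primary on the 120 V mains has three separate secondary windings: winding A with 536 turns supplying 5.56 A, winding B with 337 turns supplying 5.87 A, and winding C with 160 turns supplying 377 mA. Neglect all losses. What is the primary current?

V_A = 120 × 536/1698 = 37.880 V; V_B = 120 × 337/1698 = 23.816 V; V_C = 120 × 160/1698 = 11.307 V.
P_out = V_A I_A + V_B I_B + V_C I_C = 37.880×5.56 + 23.816×5.87 + 11.307×0.377 = 210.61 + 139.80 + 4.2629 = 354.68 W.
Ideal ⇒ P_in = P_out, so I_p = P_out/V_p = 354.68/120 = 2.96 A.

I_p ≈ 2.96 A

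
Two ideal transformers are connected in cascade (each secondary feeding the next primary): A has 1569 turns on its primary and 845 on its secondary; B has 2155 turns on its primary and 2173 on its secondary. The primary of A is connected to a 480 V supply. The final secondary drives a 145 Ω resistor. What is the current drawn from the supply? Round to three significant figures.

After A: V = 480.00 × 845/1569 = 258.51 V.
After B: V = 258.51 × 2173/2155 = 260.67 V.
I_load = 260.67/145 = 1.7977 A, so P_out = 260.67 × 1.7977 = 468.60 W.
All ideal ⇒ P_in = P_out, so I_supply = 468.60/480 = 0.976 A.

I_supply ≈ 0.976 A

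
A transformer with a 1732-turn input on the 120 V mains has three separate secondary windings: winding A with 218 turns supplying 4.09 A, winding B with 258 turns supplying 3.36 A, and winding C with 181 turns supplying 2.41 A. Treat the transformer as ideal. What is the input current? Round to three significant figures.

V_A = 120 × 218/1732 = 15.104 V; V_B = 120 × 258/1732 = 17.875 V; V_C = 120 × 181/1732 = 12.540 V.
P_out = V_A I_A + V_B I_B + V_C I_C = 15.104×4.09 + 17.875×3.36 + 12.540×2.41 = 61.775 + 60.061 + 30.222 = 152.06 W.
Ideal ⇒ P_in = P_out, so I_in = P_out/V_in = 152.06/120 = 1.27 A.

I_in ≈ 1.27 A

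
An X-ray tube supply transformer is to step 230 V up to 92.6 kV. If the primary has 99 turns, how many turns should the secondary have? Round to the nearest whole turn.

N_s/N_p = V_s/V_p, so N_s = 99 × 92600/230 = 39858.3 ≈ 39858 turns.

N_s = 39858 turns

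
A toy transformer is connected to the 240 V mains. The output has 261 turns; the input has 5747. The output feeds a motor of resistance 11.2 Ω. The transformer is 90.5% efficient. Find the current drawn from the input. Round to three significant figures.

I_in ≈ 0.0488 A

V_out = 240 × 261/5747 = 10.900 V.
I_out = V_out/R = 10.900/11.2 = 0.97318 A.
P_out = V_out I_out = 10.900 × 0.97318 = 10.607 W.
P_in = P_out/η = 10.607/0.905 = 11.721 W.
I_in = P_in/V_in = 11.721/240 = 0.0488 A.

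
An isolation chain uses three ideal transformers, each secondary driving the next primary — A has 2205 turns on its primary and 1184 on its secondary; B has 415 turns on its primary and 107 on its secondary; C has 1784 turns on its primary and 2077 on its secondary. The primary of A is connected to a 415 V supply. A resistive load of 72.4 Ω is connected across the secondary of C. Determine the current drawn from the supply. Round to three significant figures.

After A: V = 415.00 × 1184/2205 = 222.84 V.
After B: V = 222.84 × 107/415 = 57.455 V.
After C: V = 57.455 × 2077/1784 = 66.891 V.
I_load = 66.891/72.4 = 0.92391 A, so P_out = 66.891 × 0.92391 = 61.801 W.
All ideal ⇒ P_in = P_out, so I_supply = 61.801/415 = 0.149 A.

I_supply ≈ 0.149 A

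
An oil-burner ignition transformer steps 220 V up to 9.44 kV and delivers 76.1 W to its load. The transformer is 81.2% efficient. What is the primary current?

I_p ≈ 0.426 A

P_in = P_out/η = 76.1/0.812 = 93.719 W.
I_p = P_in/V_p = 93.719/220 = 0.426 A.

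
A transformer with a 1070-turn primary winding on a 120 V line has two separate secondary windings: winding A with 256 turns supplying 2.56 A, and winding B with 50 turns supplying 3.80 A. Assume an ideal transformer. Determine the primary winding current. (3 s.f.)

I_p ≈ 0.790 A

V_A = 120 × 256/1070 = 28.710 V; V_B = 120 × 50/1070 = 5.6075 V.
P_out = V_A I_A + V_B I_B = 28.710×2.56 + 5.6075×3.80 = 73.498 + 21.308 = 94.807 W.
Ideal ⇒ P_in = P_out, so I_p = P_out/V_p = 94.807/120 = 0.790 A.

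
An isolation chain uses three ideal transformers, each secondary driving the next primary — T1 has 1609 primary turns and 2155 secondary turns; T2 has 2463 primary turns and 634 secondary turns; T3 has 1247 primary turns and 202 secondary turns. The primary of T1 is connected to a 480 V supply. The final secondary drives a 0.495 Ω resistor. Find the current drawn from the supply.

After T1: V = 480.00 × 2155/1609 = 642.88 V.
After T2: V = 642.88 × 634/2463 = 165.48 V.
After T3: V = 165.48 × 202/1247 = 26.807 V.
I_load = 26.807/0.495 = 54.155 A, so P_out = 26.807 × 54.155 = 1451.7 W.
All ideal ⇒ P_in = P_out, so I_supply = 1451.7/480 = 3.02 A.

I_supply ≈ 3.02 A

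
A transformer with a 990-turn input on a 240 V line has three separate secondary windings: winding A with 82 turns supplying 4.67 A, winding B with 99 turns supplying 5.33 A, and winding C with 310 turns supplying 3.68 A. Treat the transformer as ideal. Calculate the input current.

I_in ≈ 2.07 A

V_A = 240 × 82/990 = 19.879 V; V_B = 240 × 99/990 = 24.000 V; V_C = 240 × 310/990 = 75.152 V.
P_out = V_A I_A + V_B I_B + V_C I_C = 19.879×4.67 + 24.000×5.33 + 75.152×3.68 = 92.834 + 127.92 + 276.56 = 497.31 W.
Ideal ⇒ P_in = P_out, so I_in = P_out/V_in = 497.31/240 = 2.07 A.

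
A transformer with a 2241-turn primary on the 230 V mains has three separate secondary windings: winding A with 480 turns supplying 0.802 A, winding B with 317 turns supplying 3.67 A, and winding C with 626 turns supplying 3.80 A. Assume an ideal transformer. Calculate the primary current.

V_A = 230 × 480/2241 = 49.264 V; V_B = 230 × 317/2241 = 32.535 V; V_C = 230 × 626/2241 = 64.248 V.
P_out = V_A I_A + V_B I_B + V_C I_C = 49.264×0.802 + 32.535×3.67 + 64.248×3.80 = 39.510 + 119.40 + 244.14 = 403.05 W.
Ideal ⇒ P_in = P_out, so I_p = P_out/V_p = 403.05/230 = 1.75 A.

I_p ≈ 1.75 A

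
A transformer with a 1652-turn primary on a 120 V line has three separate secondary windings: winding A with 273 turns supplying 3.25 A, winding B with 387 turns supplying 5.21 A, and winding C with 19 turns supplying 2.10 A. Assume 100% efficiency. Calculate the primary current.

V_A = 120 × 273/1652 = 19.831 V; V_B = 120 × 387/1652 = 28.111 V; V_C = 120 × 19/1652 = 1.3801 V.
P_out = V_A I_A + V_B I_B + V_C I_C = 19.831×3.25 + 28.111×5.21 + 1.3801×2.10 = 64.449 + 146.46 + 2.8983 = 213.81 W.
Ideal ⇒ P_in = P_out, so I_p = P_out/V_p = 213.81/120 = 1.78 A.

I_p ≈ 1.78 A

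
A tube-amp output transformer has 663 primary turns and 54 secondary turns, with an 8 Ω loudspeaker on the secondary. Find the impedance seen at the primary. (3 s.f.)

Z_p = (N_p/N_s)² × Z_s = (663/54)² × 8 = 1210 Ω.

Z_p ≈ 1210 Ω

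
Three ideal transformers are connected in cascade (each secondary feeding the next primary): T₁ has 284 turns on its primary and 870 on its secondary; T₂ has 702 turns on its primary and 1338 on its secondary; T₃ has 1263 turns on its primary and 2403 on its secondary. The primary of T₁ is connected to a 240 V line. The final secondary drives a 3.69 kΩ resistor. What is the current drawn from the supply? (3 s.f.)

I_supply ≈ 8.03 A

After T₁: V = 240.00 × 870/284 = 735.21 V.
After T₂: V = 735.21 × 1338/702 = 1401.3 V.
After T₃: V = 1401.3 × 2403/1263 = 2666.1 V.
I_load = 2666.1/3690 = 0.72253 A, so P_out = 2666.1 × 0.72253 = 1926.4 W.
All ideal ⇒ P_in = P_out, so I_supply = 1926.4/240 = 8.03 A.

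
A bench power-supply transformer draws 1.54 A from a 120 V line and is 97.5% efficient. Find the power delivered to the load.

P_out ≈ 180 W

P_in = V_p I_p = 120 × 1.54 = 184.80 W.
P_out = η P_in = 0.975 × 184.80 = 180 W.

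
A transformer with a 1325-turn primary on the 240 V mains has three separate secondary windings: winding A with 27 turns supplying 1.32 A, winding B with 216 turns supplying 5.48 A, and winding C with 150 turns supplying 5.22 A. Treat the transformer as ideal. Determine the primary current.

I_p ≈ 1.51 A

V_A = 240 × 27/1325 = 4.8906 V; V_B = 240 × 216/1325 = 39.125 V; V_C = 240 × 150/1325 = 27.170 V.
P_out = V_A I_A + V_B I_B + V_C I_C = 4.8906×1.32 + 39.125×5.48 + 27.170×5.22 = 6.4555 + 214.40 + 141.83 = 362.68 W.
Ideal ⇒ P_in = P_out, so I_p = P_out/V_p = 362.68/240 = 1.51 A.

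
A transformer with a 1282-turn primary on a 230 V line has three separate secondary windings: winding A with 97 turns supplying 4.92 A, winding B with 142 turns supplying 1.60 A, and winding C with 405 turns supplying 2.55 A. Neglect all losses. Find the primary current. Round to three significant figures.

V_A = 230 × 97/1282 = 17.402 V; V_B = 230 × 142/1282 = 25.476 V; V_C = 230 × 405/1282 = 72.660 V.
P_out = V_A I_A + V_B I_B + V_C I_C = 17.402×4.92 + 25.476×1.60 + 72.660×2.55 = 85.620 + 40.761 + 185.28 = 311.66 W.
Ideal ⇒ P_in = P_out, so I_p = P_out/V_p = 311.66/230 = 1.36 A.

I_p ≈ 1.36 A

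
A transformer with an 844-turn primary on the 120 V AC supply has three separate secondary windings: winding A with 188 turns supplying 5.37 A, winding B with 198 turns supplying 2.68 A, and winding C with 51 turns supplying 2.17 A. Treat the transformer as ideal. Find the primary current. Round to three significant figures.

I_p ≈ 1.96 A

V_A = 120 × 188/844 = 26.730 V; V_B = 120 × 198/844 = 28.152 V; V_C = 120 × 51/844 = 7.2512 V.
P_out = V_A I_A + V_B I_B + V_C I_C = 26.730×5.37 + 28.152×2.68 + 7.2512×2.17 = 143.54 + 75.446 + 15.735 = 234.72 W.
Ideal ⇒ P_in = P_out, so I_p = P_out/V_p = 234.72/120 = 1.96 A.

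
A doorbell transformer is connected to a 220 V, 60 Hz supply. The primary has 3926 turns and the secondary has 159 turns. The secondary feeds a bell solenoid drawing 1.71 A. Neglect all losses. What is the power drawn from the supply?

P ≈ 15.2 W

I_p = I_s × N_s/N_p = 1.71 × 159/3926 = 0.069254 A.
P = V_p I_p = 220 × 0.069254 = 15.2 W.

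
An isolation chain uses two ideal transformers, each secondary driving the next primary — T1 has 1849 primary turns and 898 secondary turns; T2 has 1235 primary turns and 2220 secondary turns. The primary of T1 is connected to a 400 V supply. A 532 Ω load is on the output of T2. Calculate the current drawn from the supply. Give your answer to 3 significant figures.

I_supply ≈ 0.573 A

After T1: V = 400.00 × 898/1849 = 194.27 V.
After T2: V = 194.27 × 2220/1235 = 349.21 V.
I_load = 349.21/532 = 0.65641 A, so P_out = 349.21 × 0.65641 = 229.22 W.
All ideal ⇒ P_in = P_out, so I_supply = 229.22/400 = 0.573 A.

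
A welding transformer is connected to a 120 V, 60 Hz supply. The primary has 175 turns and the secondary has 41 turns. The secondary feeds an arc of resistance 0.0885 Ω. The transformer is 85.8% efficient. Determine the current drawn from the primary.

I_p ≈ 86.7 A

V_s = 120 × 41/175 = 28.114 V.
I_s = V_s/R = 28.114/0.0885 = 317.68 A.
P_out = V_s I_s = 28.114 × 317.68 = 8931.2 W.
P_in = P_out/η = 8931.2/0.858 = 10409 W.
I_p = P_in/V_p = 10409/120 = 86.7 A.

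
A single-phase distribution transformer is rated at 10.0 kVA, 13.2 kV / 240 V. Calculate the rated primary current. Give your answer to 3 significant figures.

I_p ≈ 0.758 A

I_p = S/V_p = 10000/13200 = 0.758 A.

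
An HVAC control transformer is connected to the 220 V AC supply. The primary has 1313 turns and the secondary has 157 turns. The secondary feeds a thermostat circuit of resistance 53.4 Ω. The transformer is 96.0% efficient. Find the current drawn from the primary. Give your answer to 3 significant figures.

V_s = 220 × 157/1313 = 26.306 V.
I_s = V_s/R = 26.306/53.4 = 0.49262 A.
P_out = V_s I_s = 26.306 × 0.49262 = 12.959 W.
P_in = P_out/η = 12.959/0.960 = 13.499 W.
I_p = P_in/V_p = 13.499/220 = 0.0614 A.

I_p ≈ 0.0614 A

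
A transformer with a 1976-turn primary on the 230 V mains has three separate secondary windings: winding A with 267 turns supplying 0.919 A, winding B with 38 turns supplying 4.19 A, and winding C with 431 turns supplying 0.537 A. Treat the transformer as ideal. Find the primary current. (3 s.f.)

V_A = 230 × 267/1976 = 31.078 V; V_B = 230 × 38/1976 = 4.4231 V; V_C = 230 × 431/1976 = 50.167 V.
P_out = V_A I_A + V_B I_B + V_C I_C = 31.078×0.919 + 4.4231×4.19 + 50.167×0.537 = 28.561 + 18.533 + 26.940 = 74.033 W.
Ideal ⇒ P_in = P_out, so I_p = P_out/V_p = 74.033/230 = 0.322 A.

I_p ≈ 0.322 A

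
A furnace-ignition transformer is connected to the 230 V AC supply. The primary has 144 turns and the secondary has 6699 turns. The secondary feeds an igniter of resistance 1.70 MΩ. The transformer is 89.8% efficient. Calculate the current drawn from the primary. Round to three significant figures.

I_p ≈ 0.326 A

V_s = 230 × 6699/144 = 10700 V.
I_s = V_s/R = 10700/(1.70×10^6) = 0.0062940 A.
P_out = V_s I_s = 10700 × 0.0062940 = 67.344 W.
P_in = P_out/η = 67.344/0.898 = 74.994 W.
I_p = P_in/V_p = 74.994/230 = 0.326 A.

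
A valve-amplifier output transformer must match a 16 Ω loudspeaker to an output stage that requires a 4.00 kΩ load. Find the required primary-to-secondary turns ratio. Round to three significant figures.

Z_p/Z_s = (N_p/N_s)², so N_p/N_s = √(4000/16) = √250 = 15.8.

N_p/N_s ≈ 15.8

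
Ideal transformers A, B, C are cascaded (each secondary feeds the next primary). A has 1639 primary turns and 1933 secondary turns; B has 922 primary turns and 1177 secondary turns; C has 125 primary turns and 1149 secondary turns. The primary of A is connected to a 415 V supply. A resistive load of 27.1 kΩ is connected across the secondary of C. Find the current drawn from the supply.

Secondary of A: V = 415.00 × 1933/1639 = 489.44 V.
Secondary of B: V = 489.44 × 1177/922 = 624.81 V.
Secondary of C: V = 624.81 × 1149/125 = 5743.2 V.
I_load = 5743.2/27100 = 0.21193 A, so P_out = 5743.2 × 0.21193 = 1217.1 W.
All ideal ⇒ P_in = P_out, so I_supply = 1217.1/415 = 2.93 A.

I_supply ≈ 2.93 A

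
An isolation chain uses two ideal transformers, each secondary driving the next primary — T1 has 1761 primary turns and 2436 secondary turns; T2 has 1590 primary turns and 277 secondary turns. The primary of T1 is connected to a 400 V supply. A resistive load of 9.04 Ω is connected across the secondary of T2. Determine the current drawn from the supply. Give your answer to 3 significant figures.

After T1: V = 400.00 × 2436/1761 = 553.32 V.
After T2: V = 553.32 × 277/1590 = 96.396 V.
I_load = 96.396/9.04 = 10.663 A, so P_out = 96.396 × 10.663 = 1027.9 W.
All ideal ⇒ P_in = P_out, so I_supply = 1027.9/400 = 2.57 A.

I_supply ≈ 2.57 A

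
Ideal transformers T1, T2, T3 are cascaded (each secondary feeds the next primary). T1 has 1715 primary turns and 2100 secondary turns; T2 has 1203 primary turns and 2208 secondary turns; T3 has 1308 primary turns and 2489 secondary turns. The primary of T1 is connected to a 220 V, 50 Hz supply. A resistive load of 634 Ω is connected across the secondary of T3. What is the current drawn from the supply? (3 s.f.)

I_supply ≈ 6.35 A

After T1: V = 220.00 × 2100/1715 = 269.39 V.
After T2: V = 269.39 × 2208/1203 = 494.44 V.
After T3: V = 494.44 × 2489/1308 = 940.87 V.
I_load = 940.87/634 = 1.4840 A, so P_out = 940.87 × 1.4840 = 1396.3 W.
All ideal ⇒ P_in = P_out, so I_supply = 1396.3/220 = 6.35 A.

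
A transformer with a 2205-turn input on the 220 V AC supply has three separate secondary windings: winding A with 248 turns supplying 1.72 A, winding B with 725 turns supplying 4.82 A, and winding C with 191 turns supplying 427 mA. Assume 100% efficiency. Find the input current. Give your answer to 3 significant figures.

I_in ≈ 1.82 A

V_A = 220 × 248/2205 = 24.744 V; V_B = 220 × 725/2205 = 72.336 V; V_C = 220 × 191/2205 = 19.057 V.
P_out = V_A I_A + V_B I_B + V_C I_C = 24.744×1.72 + 72.336×4.82 + 19.057×0.427 = 42.559 + 348.66 + 8.1372 = 399.35 W.
Ideal ⇒ P_in = P_out, so I_in = P_out/V_in = 399.35/220 = 1.82 A.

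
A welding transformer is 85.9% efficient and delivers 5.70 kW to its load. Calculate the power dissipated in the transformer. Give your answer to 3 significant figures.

P_in = P_out/η = 5700/0.859 = 6635.62 W.
P_loss = P_in − P_out = 6635.62 − 5700 = 936 W.

P_loss ≈ 936 W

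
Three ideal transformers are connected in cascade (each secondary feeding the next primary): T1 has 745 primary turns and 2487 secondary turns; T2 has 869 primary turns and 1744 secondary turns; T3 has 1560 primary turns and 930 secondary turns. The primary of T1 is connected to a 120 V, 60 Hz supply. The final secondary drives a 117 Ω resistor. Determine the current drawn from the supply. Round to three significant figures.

After T1: V = 120.00 × 2487/745 = 400.59 V.
After T2: V = 400.59 × 1744/869 = 803.95 V.
After T3: V = 803.95 × 930/1560 = 479.28 V.
I_load = 479.28/117 = 4.0964 A, so P_out = 479.28 × 4.0964 = 1963.3 W.
All ideal ⇒ P_in = P_out, so I_supply = 1963.3/120 = 16.4 A.

I_supply ≈ 16.4 A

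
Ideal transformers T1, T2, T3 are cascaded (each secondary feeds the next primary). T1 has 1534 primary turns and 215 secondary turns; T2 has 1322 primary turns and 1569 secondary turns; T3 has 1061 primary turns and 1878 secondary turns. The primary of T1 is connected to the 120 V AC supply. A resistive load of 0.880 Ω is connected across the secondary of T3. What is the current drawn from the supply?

I_supply ≈ 11.8 A

Secondary of T1: V = 120.00 × 215/1534 = 16.819 V.
Secondary of T2: V = 16.819 × 1569/1322 = 19.961 V.
Secondary of T3: V = 19.961 × 1878/1061 = 35.332 V.
I_load = 35.332/0.880 = 40.150 A, so P_out = 35.332 × 40.150 = 1418.6 W.
All ideal ⇒ P_in = P_out, so I_supply = 1418.6/120 = 11.8 A.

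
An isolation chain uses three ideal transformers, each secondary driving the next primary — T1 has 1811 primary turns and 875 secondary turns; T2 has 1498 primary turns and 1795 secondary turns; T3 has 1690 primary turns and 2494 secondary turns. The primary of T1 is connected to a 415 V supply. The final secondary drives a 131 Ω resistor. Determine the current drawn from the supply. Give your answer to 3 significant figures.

I_supply ≈ 2.31 A

Secondary of T1: V = 415.00 × 875/1811 = 200.51 V.
Secondary of T2: V = 200.51 × 1795/1498 = 240.26 V.
Secondary of T3: V = 240.26 × 2494/1690 = 354.57 V.
I_load = 354.57/131 = 2.7066 A, so P_out = 354.57 × 2.7066 = 959.69 W.
All ideal ⇒ P_in = P_out, so I_supply = 959.69/415 = 2.31 A.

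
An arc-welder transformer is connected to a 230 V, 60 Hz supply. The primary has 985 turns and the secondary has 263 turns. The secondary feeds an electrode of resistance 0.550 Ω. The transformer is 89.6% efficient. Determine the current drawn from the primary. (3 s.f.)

V_s = 230 × 263/985 = 61.411 V.
I_s = V_s/R = 61.411/0.550 = 111.66 A.
P_out = V_s I_s = 61.411 × 111.66 = 6857.0 W.
P_in = P_out/η = 6857.0/0.896 = 7652.9 W.
I_p = P_in/V_p = 7652.9/230 = 33.3 A.

I_p ≈ 33.3 A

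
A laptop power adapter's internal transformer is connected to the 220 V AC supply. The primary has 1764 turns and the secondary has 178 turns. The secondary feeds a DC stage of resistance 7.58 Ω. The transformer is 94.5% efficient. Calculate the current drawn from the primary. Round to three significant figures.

V_s = 220 × 178/1764 = 22.200 V.
I_s = V_s/R = 22.200/7.58 = 2.9287 A.
P_out = V_s I_s = 22.200 × 2.9287 = 65.016 W.
P_in = P_out/η = 65.016/0.945 = 68.800 W.
I_p = P_in/V_p = 68.800/220 = 0.313 A.

I_p ≈ 0.313 A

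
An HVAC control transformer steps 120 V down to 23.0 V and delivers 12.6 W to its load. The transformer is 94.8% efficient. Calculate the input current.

I_in ≈ 0.111 A

P_in = P_out/η = 12.6/0.948 = 13.291 W.
I_in = P_in/V_in = 13.291/120 = 0.111 A.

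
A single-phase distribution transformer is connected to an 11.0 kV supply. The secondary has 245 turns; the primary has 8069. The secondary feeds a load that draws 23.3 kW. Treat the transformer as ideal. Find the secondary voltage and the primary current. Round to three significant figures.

V_s ≈ 334 V, I_p ≈ 2.12 A

V_s = V_p × N_s/N_p = 11000 × 245/8069 = 333.99 V.
I_s = P/V_s = 23300/333.99 = 69.762 A.
I_p = I_s × N_s/N_p = 69.762 × 245/8069 = 2.12 A.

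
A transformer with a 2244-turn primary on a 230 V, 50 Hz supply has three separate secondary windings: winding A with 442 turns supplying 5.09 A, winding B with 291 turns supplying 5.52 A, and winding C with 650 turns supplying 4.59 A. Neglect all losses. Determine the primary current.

V_A = 230 × 442/2244 = 45.303 V; V_B = 230 × 291/2244 = 29.826 V; V_C = 230 × 650/2244 = 66.622 V.
P_out = V_A I_A + V_B I_B + V_C I_C = 45.303×5.09 + 29.826×5.52 + 66.622×4.59 = 230.59 + 164.64 + 305.80 = 701.03 W.
Ideal ⇒ P_in = P_out, so I_p = P_out/V_p = 701.03/230 = 3.05 A.

I_p ≈ 3.05 A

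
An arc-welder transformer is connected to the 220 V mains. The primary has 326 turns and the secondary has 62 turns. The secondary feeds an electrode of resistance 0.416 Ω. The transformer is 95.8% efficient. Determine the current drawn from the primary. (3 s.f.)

I_p ≈ 20.0 A

V_s = 220 × 62/326 = 41.840 V.
I_s = V_s/R = 41.840/0.416 = 100.58 A.
P_out = V_s I_s = 41.840 × 100.58 = 4208.2 W.
P_in = P_out/η = 4208.2/0.958 = 4392.7 W.
I_p = P_in/V_p = 4392.7/220 = 20.0 A.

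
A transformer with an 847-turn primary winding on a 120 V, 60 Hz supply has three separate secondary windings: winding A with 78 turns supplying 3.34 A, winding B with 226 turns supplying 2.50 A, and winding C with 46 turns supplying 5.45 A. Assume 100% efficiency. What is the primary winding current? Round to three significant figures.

V_A = 120 × 78/847 = 11.051 V; V_B = 120 × 226/847 = 32.019 V; V_C = 120 × 46/847 = 6.5171 V.
P_out = V_A I_A + V_B I_B + V_C I_C = 11.051×3.34 + 32.019×2.50 + 6.5171×5.45 = 36.910 + 80.047 + 35.518 = 152.48 W.
Ideal ⇒ P_in = P_out, so I_p = P_out/V_p = 152.48/120 = 1.27 A.

I_p ≈ 1.27 A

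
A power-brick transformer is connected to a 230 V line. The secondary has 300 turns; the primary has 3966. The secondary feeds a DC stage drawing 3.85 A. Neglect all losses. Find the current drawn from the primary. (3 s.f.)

For an ideal transformer I_p N_p = I_s N_s, so I_p = 3.85 × 300/3966 = 0.291 A.

I_p ≈ 0.291 A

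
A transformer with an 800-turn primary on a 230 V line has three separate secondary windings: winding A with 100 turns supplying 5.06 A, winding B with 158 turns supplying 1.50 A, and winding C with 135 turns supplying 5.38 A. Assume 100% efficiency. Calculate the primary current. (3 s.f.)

V_A = 230 × 100/800 = 28.750 V; V_B = 230 × 158/800 = 45.425 V; V_C = 230 × 135/800 = 38.812 V.
P_out = V_A I_A + V_B I_B + V_C I_C = 28.750×5.06 + 45.425×1.50 + 38.812×5.38 = 145.47 + 68.137 + 208.81 = 422.42 W.
Ideal ⇒ P_in = P_out, so I_p = P_out/V_p = 422.42/230 = 1.84 A.

I_p ≈ 1.84 A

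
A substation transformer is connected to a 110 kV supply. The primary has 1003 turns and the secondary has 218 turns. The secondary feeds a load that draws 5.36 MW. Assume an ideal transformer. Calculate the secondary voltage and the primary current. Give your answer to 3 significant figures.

V_s ≈ 23900 V, I_p ≈ 48.7 A

V_s = V_p × N_s/N_p = 110000 × 218/1003 = 23908 V.
I_s = P/V_s = 5.36×10^6/23908 = 224.19 A.
I_p = I_s × N_s/N_p = 224.19 × 218/1003 = 48.7 A.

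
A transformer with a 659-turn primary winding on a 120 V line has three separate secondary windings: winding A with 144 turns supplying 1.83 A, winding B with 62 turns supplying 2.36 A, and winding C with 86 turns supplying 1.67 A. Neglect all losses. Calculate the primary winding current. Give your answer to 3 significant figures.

V_A = 120 × 144/659 = 26.222 V; V_B = 120 × 62/659 = 11.290 V; V_C = 120 × 86/659 = 15.660 V.
P_out = V_A I_A + V_B I_B + V_C I_C = 26.222×1.83 + 11.290×2.36 + 15.660×1.67 = 47.985 + 26.644 + 26.152 = 100.78 W.
Ideal ⇒ P_in = P_out, so I_p = P_out/V_p = 100.78/120 = 0.840 A.

I_p ≈ 0.840 A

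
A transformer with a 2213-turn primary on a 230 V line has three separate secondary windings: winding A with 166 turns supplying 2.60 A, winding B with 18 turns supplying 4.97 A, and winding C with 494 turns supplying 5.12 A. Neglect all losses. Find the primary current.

V_A = 230 × 166/2213 = 17.253 V; V_B = 230 × 18/2213 = 1.8708 V; V_C = 230 × 494/2213 = 51.342 V.
P_out = V_A I_A + V_B I_B + V_C I_C = 17.253×2.60 + 1.8708×4.97 + 51.342×5.12 = 44.857 + 9.2977 + 262.87 = 317.03 W.
Ideal ⇒ P_in = P_out, so I_p = P_out/V_p = 317.03/230 = 1.38 A.

I_p ≈ 1.38 A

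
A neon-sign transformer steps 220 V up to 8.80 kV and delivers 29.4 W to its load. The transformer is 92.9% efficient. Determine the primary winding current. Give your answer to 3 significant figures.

P_in = P_out/η = 29.4/0.929 = 31.647 W.
I_p = P_in/V_p = 31.647/220 = 0.144 A.

I_p ≈ 0.144 A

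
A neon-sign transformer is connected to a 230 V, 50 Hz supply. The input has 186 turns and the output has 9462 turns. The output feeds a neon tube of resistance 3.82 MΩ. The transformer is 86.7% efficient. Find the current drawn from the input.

I_in ≈ 0.180 A

V_out = 230 × 9462/186 = 11700 V.
I_out = V_out/R = 11700/(3.82×10^6) = 0.0030629 A.
P_out = V_out I_out = 11700 × 0.0030629 = 35.837 W.
P_in = P_out/η = 35.837/0.867 = 41.335 W.
I_in = P_in/V_in = 41.335/230 = 0.180 A.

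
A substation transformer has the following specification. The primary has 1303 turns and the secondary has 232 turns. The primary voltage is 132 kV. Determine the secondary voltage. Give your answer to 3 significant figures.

V_s ≈ 23500 V

V_s/V_p = N_s/N_p, so V_s = 132000 × 232/1303 = 23500 V.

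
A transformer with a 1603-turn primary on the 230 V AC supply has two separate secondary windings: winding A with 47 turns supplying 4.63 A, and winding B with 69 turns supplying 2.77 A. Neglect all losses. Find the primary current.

I_p ≈ 0.255 A

V_A = 230 × 47/1603 = 6.7436 V; V_B = 230 × 69/1603 = 9.9002 V.
P_out = V_A I_A + V_B I_B = 6.7436×4.63 + 9.9002×2.77 = 31.223 + 27.424 = 58.646 W.
Ideal ⇒ P_in = P_out, so I_p = P_out/V_p = 58.646/230 = 0.255 A.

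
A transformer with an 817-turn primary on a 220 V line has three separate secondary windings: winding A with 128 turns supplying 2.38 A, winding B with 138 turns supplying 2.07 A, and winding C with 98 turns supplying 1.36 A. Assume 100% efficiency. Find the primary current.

V_A = 220 × 128/817 = 34.468 V; V_B = 220 × 138/817 = 37.160 V; V_C = 220 × 98/817 = 26.389 V.
P_out = V_A I_A + V_B I_B + V_C I_C = 34.468×2.38 + 37.160×2.07 + 26.389×1.36 = 82.033 + 76.922 + 35.889 = 194.84 W.
Ideal ⇒ P_in = P_out, so I_p = P_out/V_p = 194.84/220 = 0.886 A.

I_p ≈ 0.886 A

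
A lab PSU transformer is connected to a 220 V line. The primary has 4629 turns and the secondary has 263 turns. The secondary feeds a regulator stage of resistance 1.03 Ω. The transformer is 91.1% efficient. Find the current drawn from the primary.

I_p ≈ 0.757 A

V_s = 220 × 263/4629 = 12.499 V.
I_s = V_s/R = 12.499/1.03 = 12.135 A.
P_out = V_s I_s = 12.499 × 12.135 = 151.69 W.
P_in = P_out/η = 151.69/0.911 = 166.50 W.
I_p = P_in/V_p = 166.50/220 = 0.757 A.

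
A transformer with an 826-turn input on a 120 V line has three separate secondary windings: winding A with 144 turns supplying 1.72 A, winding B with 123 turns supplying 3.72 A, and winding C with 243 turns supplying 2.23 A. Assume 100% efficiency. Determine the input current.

I_in ≈ 1.51 A

V_A = 120 × 144/826 = 20.920 V; V_B = 120 × 123/826 = 17.869 V; V_C = 120 × 243/826 = 35.303 V.
P_out = V_A I_A + V_B I_B + V_C I_C = 20.920×1.72 + 17.869×3.72 + 35.303×2.23 = 35.983 + 66.474 + 78.725 = 181.18 W.
Ideal ⇒ P_in = P_out, so I_in = P_out/V_in = 181.18/120 = 1.51 A.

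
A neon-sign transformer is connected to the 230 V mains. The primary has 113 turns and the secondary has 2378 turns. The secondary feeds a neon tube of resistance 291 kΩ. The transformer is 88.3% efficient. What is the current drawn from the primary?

I_p ≈ 0.396 A

V_s = 230 × 2378/113 = 4840.2 V.
I_s = V_s/R = 4840.2/291000 = 0.016633 A.
P_out = V_s I_s = 4840.2 × 0.016633 = 80.506 W.
P_in = P_out/η = 80.506/0.883 = 91.174 W.
I_p = P_in/V_p = 91.174/230 = 0.396 A.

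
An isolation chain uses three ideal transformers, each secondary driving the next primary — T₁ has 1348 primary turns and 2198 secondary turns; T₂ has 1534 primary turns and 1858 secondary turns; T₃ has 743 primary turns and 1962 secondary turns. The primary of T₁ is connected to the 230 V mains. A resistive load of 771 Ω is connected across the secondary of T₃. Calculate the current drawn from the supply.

I_supply ≈ 8.11 A

Secondary of T₁: V = 230.00 × 2198/1348 = 375.03 V.
Secondary of T₂: V = 375.03 × 1858/1534 = 454.24 V.
Secondary of T₃: V = 454.24 × 1962/743 = 1199.5 V.
I_load = 1199.5/771 = 1.5558 A, so P_out = 1199.5 × 1.5558 = 1866.1 W.
All ideal ⇒ P_in = P_out, so I_supply = 1866.1/230 = 8.11 A.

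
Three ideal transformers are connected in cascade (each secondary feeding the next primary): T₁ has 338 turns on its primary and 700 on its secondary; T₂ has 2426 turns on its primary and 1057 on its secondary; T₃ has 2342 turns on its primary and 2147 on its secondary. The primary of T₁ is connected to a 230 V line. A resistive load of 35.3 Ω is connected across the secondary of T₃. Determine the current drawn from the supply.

After T₁: V = 230.00 × 700/338 = 476.33 V.
After T₂: V = 476.33 × 1057/2426 = 207.54 V.
After T₃: V = 207.54 × 2147/2342 = 190.26 V.
I_load = 190.26/35.3 = 5.3897 A, so P_out = 190.26 × 5.3897 = 1025.4 W.
All ideal ⇒ P_in = P_out, so I_supply = 1025.4/230 = 4.46 A.

I_supply ≈ 4.46 A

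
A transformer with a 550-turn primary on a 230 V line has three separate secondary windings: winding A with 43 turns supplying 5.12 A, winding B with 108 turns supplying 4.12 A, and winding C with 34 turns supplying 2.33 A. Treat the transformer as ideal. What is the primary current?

I_p ≈ 1.35 A

V_A = 230 × 43/550 = 17.982 V; V_B = 230 × 108/550 = 45.164 V; V_C = 230 × 34/550 = 14.218 V.
P_out = V_A I_A + V_B I_B + V_C I_C = 17.982×5.12 + 45.164×4.12 + 14.218×2.33 = 92.067 + 186.07 + 33.128 = 311.27 W.
Ideal ⇒ P_in = P_out, so I_p = P_out/V_p = 311.27/230 = 1.35 A.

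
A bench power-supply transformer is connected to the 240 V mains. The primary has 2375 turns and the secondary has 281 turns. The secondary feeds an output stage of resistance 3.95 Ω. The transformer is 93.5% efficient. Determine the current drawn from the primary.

I_p ≈ 0.910 A

V_s = 240 × 281/2375 = 28.396 V.
I_s = V_s/R = 28.396/3.95 = 7.1888 A.
P_out = V_s I_s = 28.396 × 7.1888 = 204.13 W.
P_in = P_out/η = 204.13/0.935 = 218.32 W.
I_p = P_in/V_p = 218.32/240 = 0.910 A.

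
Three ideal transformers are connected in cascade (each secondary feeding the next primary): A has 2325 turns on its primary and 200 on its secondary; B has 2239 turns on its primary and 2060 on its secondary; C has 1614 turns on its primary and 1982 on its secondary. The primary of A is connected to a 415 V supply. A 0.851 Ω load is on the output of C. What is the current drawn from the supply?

After A: V = 415.00 × 200/2325 = 35.699 V.
After B: V = 35.699 × 2060/2239 = 32.845 V.
After C: V = 32.845 × 1982/1614 = 40.334 V.
I_load = 40.334/0.851 = 47.396 A, so P_out = 40.334 × 47.396 = 1911.6 W.
All ideal ⇒ P_in = P_out, so I_supply = 1911.6/415 = 4.61 A.

I_supply ≈ 4.61 A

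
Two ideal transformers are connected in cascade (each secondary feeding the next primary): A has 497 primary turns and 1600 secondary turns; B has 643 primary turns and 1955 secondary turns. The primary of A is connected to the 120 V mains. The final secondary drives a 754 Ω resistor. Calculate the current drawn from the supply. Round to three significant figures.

After A: V = 120.00 × 1600/497 = 386.32 V.
After B: V = 386.32 × 1955/643 = 1174.6 V.
I_load = 1174.6/754 = 1.5578 A, so P_out = 1174.6 × 1.5578 = 1829.7 W.
All ideal ⇒ P_in = P_out, so I_supply = 1829.7/120 = 15.2 A.

I_supply ≈ 15.2 A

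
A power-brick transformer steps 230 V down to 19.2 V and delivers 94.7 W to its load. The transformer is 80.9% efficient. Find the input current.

P_in = P_out/η = 94.7/0.809 = 117.06 W.
I_in = P_in/V_in = 117.06/230 = 0.509 A.

I_in ≈ 0.509 A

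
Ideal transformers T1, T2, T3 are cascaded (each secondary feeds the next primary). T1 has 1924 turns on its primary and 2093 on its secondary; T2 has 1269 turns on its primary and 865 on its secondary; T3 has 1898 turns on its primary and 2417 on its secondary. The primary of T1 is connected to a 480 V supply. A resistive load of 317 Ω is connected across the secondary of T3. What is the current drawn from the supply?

Secondary of T1: V = 480.00 × 2093/1924 = 522.16 V.
Secondary of T2: V = 522.16 × 865/1269 = 355.93 V.
Secondary of T3: V = 355.93 × 2417/1898 = 453.25 V.
I_load = 453.25/317 = 1.4298 A, so P_out = 453.25 × 1.4298 = 648.07 W.
All ideal ⇒ P_in = P_out, so I_supply = 648.07/480 = 1.35 A.

I_supply ≈ 1.35 A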